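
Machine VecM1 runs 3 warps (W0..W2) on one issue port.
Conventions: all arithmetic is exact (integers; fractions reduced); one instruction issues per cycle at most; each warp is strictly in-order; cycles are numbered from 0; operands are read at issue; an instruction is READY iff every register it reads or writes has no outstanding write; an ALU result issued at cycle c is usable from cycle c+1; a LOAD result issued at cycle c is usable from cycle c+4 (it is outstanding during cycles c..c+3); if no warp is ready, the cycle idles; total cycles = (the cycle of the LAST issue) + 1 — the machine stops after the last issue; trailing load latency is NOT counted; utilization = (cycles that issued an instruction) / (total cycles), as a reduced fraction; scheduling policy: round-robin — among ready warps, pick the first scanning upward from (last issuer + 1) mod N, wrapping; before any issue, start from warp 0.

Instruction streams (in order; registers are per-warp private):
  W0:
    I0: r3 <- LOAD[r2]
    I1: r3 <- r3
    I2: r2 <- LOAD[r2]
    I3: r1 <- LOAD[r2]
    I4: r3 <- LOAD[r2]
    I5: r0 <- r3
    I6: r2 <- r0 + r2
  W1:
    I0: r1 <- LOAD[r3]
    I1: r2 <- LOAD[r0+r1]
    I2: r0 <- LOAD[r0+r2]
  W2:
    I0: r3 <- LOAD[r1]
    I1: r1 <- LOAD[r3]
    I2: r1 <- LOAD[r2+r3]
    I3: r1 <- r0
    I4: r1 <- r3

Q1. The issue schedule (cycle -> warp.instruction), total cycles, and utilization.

cycle 0: W0.I0
cycle 1: W1.I0
cycle 2: W2.I0
cycle 3: idle
cycle 4: W0.I1
cycle 5: W1.I1
cycle 6: W2.I1
cycle 7: W0.I2
cycle 8: idle
cycle 9: W1.I2
cycle 10: W2.I2
cycle 11: W0.I3
cycle 12: W0.I4
cycle 13: idle
cycle 14: W2.I3
cycle 15: W2.I4
cycle 16: W0.I5
cycle 17: W0.I6

Answer: 18 cycles, utilization 5/6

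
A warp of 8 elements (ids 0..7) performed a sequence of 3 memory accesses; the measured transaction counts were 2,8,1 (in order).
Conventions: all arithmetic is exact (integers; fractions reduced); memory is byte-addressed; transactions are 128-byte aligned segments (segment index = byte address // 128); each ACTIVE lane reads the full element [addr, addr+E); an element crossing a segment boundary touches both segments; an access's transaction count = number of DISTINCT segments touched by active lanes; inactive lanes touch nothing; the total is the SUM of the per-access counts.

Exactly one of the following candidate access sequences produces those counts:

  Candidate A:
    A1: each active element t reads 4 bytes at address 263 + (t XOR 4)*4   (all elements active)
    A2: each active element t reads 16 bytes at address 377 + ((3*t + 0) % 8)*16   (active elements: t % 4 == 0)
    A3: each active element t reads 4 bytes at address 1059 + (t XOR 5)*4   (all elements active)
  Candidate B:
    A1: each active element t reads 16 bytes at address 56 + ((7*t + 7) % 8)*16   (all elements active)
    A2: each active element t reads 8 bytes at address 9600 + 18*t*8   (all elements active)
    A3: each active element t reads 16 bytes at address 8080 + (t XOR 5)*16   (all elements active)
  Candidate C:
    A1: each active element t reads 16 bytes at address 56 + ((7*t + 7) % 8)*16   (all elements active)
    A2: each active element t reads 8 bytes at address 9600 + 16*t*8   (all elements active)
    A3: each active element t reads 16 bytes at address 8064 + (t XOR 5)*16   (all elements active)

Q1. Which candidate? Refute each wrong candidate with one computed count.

A: A1 gives 1 transaction, not 2
B: A3 gives 2 transactions, not 1
C: all counts match (2,8,1)

Answer: C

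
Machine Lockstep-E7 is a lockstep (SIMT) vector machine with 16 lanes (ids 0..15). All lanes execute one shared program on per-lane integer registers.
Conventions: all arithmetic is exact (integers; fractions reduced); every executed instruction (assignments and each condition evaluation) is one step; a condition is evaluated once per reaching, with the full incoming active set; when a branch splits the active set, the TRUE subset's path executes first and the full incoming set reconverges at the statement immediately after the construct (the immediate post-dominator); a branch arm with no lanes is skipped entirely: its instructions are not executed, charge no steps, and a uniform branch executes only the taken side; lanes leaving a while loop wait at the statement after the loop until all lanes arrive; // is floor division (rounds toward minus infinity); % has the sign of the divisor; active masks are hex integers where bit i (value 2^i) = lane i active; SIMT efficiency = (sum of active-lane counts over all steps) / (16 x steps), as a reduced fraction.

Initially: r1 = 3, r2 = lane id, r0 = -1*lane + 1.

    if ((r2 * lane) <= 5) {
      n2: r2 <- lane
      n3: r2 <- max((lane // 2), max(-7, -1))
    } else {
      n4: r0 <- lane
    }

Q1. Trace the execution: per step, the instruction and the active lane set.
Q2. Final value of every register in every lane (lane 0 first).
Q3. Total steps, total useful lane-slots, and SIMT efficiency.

step 0: eval ((r2 * lane) <= 5)      0xffff
step 1: r2 <- lane                   0x0007
step 2: r2 <- max((lane // 2), max(-7, -1)) 0x0007
step 3: r0 <- lane                   0xfff8

Answer: 4 steps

r1: 3,3,3,3,3,3,3,3,3,3,3,3,3,3,3,3
r2: 0,0,1,3,4,5,6,7,8,9,10,11,12,13,14,15
r0: 1,0,-1,3,4,5,6,7,8,9,10,11,12,13,14,15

steps = 4; useful = 35; efficiency = 35/64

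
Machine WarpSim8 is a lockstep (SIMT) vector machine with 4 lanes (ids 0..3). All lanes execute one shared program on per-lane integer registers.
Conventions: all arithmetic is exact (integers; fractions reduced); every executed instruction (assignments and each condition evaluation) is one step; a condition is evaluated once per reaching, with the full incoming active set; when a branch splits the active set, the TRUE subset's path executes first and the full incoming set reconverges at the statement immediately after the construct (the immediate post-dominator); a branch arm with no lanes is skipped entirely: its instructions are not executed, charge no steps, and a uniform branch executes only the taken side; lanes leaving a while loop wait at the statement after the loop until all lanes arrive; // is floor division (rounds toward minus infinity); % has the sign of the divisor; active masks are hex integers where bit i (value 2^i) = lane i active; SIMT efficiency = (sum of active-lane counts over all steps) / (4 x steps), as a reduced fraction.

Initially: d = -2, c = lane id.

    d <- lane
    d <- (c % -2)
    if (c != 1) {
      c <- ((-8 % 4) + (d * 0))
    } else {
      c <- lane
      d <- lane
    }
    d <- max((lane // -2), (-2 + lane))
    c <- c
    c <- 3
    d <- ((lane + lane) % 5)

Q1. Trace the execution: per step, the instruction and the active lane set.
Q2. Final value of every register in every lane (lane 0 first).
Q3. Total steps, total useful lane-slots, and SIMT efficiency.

step 0: d <- lane                    0xf
step 1: d <- (c % -2)                0xf
step 2: eval (c != 1)                0xf
step 3: c <- ((-8 % 4) + (d * 0))    0xd
step 4: c <- lane                    0x2
step 5: d <- lane                    0x2
step 6: d <- max((lane // -2), (-2 + lane)) 0xf
step 7: c <- c                       0xf
step 8: c <- 3                       0xf
step 9: d <- ((lane + lane) % 5)     0xf

Answer: 10 steps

d: 0,2,4,1
c: 3,3,3,3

steps = 10; useful = 33; efficiency = 33/40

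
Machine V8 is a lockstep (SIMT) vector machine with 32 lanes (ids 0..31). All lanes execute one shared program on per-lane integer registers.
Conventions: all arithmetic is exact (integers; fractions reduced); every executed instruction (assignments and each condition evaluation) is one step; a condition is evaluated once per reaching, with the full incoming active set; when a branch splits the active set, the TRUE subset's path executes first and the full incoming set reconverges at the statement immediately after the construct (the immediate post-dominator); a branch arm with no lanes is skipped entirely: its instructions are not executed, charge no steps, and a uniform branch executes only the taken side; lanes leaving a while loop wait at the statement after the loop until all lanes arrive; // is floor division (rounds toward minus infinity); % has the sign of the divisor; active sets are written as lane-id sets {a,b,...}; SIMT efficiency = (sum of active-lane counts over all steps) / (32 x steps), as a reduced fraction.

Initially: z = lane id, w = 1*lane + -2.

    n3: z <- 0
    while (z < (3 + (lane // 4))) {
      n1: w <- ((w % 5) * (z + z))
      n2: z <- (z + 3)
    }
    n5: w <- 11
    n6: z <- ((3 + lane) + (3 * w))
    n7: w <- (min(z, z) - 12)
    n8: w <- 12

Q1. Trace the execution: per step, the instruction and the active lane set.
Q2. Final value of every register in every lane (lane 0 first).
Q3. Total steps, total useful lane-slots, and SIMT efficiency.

step 0: z <- 0                       {0,1,2,3,4,5,6,7,8,9,10,11,12,13,14,15,16,17,18,19,20,21,22,23,24,25,26,27,28,29,30,31}
step 1: eval (z < (3 + (lane // 4))) {0,1,2,3,4,5,6,7,8,9,10,11,12,13,14,15,16,17,18,19,20,21,22,23,24,25,26,27,28,29,30,31}
step 2: w <- ((w % 5) * (z + z))     {0,1,2,3,4,5,6,7,8,9,10,11,12,13,14,15,16,17,18,19,20,21,22,23,24,25,26,27,28,29,30,31}
step 3: z <- (z + 3)                 {0,1,2,3,4,5,6,7,8,9,10,11,12,13,14,15,16,17,18,19,20,21,22,23,24,25,26,27,28,29,30,31}
step 4: eval (z < (3 + (lane // 4))) {0,1,2,3,4,5,6,7,8,9,10,11,12,13,14,15,16,17,18,19,20,21,22,23,24,25,26,27,28,29,30,31}
step 5: w <- ((w % 5) * (z + z))     {4,5,6,7,8,9,10,11,12,13,14,15,16,17,18,19,20,21,22,23,24,25,26,27,28,29,30,31}
step 6: z <- (z + 3)                 {4,5,6,7,8,9,10,11,12,13,14,15,16,17,18,19,20,21,22,23,24,25,26,27,28,29,30,31}
step 7: eval (z < (3 + (lane // 4))) {4,5,6,7,8,9,10,11,12,13,14,15,16,17,18,19,20,21,22,23,24,25,26,27,28,29,30,31}
step 8: w <- ((w % 5) * (z + z))     {16,17,18,19,20,21,22,23,24,25,26,27,28,29,30,31}
step 9: z <- (z + 3)                 {16,17,18,19,20,21,22,23,24,25,26,27,28,29,30,31}
step 10: eval (z < (3 + (lane // 4))) {16,17,18,19,20,21,22,23,24,25,26,27,28,29,30,31}
step 11: w <- ((w % 5) * (z + z))     {28,29,30,31}
step 12: z <- (z + 3)                 {28,29,30,31}
step 13: eval (z < (3 + (lane // 4))) {28,29,30,31}
step 14: w <- 11                      {0,1,2,3,4,5,6,7,8,9,10,11,12,13,14,15,16,17,18,19,20,21,22,23,24,25,26,27,28,29,30,31}
step 15: z <- ((3 + lane) + (3 * w))  {0,1,2,3,4,5,6,7,8,9,10,11,12,13,14,15,16,17,18,19,20,21,22,23,24,25,26,27,28,29,30,31}
step 16: w <- (min(z, z) - 12)        {0,1,2,3,4,5,6,7,8,9,10,11,12,13,14,15,16,17,18,19,20,21,22,23,24,25,26,27,28,29,30,31}
step 17: w <- 12                      {0,1,2,3,4,5,6,7,8,9,10,11,12,13,14,15,16,17,18,19,20,21,22,23,24,25,26,27,28,29,30,31}

Answer: 18 steps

z: 36,37,38,39,40,41,42,43,44,45,46,47,48,49,50,51,52,53,54,55,56,57,58,59,60,61,62,63,64,65,66,67
w: 12,12,12,12,12,12,12,12,12,12,12,12,12,12,12,12,12,12,12,12,12,12,12,12,12,12,12,12,12,12,12,12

steps = 18; useful = 432; efficiency = 432/576 = 3/4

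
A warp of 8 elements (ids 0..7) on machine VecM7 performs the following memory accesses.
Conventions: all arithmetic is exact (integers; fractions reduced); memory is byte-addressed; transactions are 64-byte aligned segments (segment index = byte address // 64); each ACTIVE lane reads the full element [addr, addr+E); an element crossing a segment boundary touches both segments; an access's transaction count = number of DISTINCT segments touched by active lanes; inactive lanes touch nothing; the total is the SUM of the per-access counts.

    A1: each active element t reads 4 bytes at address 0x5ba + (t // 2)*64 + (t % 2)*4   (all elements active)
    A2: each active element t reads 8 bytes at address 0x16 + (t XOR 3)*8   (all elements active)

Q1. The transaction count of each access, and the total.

A1: 5 transactions
A2: 2 transactions

Answer: 5,2; total 7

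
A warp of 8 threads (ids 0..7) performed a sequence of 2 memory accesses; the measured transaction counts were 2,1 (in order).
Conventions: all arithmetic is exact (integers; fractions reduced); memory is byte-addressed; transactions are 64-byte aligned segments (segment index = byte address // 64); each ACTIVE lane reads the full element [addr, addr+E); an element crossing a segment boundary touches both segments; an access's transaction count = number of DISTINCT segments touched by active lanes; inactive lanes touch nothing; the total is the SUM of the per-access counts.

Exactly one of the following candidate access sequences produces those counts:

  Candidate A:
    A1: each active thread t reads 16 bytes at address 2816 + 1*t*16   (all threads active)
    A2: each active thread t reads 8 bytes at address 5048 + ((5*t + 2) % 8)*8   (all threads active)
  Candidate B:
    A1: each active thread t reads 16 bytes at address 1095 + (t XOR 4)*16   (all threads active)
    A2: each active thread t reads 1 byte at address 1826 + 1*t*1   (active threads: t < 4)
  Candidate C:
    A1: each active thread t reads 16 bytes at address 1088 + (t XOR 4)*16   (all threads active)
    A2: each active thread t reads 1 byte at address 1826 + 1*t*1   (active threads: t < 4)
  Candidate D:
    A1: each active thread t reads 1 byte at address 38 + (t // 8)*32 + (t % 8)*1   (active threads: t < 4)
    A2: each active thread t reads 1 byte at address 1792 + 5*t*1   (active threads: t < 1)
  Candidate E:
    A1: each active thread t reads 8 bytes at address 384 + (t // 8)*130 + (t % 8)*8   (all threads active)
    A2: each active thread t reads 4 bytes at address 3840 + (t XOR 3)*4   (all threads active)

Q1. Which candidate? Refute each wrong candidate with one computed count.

A: A2 gives 2 transactions, not 1
B: A1 gives 3 transactions, not 2
D: A1 gives 1 transaction, not 2
E: A1 gives 1 transaction, not 2
C: all counts match (2,1)

Answer: C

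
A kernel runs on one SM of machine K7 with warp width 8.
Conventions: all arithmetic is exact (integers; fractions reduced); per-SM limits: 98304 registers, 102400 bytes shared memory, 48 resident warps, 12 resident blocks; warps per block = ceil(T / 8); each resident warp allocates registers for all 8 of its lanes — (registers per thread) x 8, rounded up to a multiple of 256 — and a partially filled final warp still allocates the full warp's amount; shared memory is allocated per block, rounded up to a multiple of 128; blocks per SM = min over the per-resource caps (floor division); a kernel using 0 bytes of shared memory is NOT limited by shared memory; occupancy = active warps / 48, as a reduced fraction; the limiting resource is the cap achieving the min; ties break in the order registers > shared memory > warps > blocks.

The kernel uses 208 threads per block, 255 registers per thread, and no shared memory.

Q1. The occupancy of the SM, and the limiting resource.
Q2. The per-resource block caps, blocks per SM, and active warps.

Answer: occupancy 13/24, limited by registers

registers: 1 block
shared memory: no limit (kernel uses none)
warps: 1 block
blocks: 12 blocks

Answer: 1 block, 26 active warps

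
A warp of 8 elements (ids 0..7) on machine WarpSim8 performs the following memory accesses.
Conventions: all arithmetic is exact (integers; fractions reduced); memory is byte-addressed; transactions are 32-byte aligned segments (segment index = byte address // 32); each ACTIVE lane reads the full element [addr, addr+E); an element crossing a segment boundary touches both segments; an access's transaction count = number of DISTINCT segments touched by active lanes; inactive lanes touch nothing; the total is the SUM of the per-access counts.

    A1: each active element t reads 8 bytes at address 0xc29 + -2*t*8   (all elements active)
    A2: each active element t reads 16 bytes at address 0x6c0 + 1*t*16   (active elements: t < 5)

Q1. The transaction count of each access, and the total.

A1: 5 transactions
A2: 3 transactions

Answer: 5,3; total 8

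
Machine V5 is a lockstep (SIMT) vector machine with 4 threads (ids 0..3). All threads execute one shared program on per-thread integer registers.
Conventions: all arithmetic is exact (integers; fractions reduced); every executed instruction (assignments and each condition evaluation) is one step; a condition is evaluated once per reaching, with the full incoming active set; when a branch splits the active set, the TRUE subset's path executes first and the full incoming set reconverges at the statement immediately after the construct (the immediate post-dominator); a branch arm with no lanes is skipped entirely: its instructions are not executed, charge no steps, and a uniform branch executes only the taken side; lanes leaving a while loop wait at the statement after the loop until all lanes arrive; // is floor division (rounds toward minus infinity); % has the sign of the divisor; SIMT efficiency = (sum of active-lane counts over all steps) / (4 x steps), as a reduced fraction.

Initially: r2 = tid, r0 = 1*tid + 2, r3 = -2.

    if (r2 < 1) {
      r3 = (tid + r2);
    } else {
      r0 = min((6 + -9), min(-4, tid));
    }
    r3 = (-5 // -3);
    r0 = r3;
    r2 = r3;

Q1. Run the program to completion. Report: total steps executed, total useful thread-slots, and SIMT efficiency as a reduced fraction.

Answer: 6 steps, 20 useful, 5/6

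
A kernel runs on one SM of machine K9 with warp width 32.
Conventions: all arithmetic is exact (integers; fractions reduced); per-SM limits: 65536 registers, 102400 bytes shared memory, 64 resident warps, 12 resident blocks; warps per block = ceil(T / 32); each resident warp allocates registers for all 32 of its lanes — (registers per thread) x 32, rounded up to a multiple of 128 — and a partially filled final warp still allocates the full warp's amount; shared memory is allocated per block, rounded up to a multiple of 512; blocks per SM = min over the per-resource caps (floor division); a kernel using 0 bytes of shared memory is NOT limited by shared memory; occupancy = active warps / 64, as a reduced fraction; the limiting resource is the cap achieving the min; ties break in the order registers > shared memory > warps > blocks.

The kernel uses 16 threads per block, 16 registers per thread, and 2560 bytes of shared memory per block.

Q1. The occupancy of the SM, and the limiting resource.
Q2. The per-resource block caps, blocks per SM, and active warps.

Answer: occupancy 3/16, limited by blocks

registers: 128 blocks
shared memory: 40 blocks
warps: 64 blocks
blocks: 12 blocks

Answer: 12 blocks, 12 active warps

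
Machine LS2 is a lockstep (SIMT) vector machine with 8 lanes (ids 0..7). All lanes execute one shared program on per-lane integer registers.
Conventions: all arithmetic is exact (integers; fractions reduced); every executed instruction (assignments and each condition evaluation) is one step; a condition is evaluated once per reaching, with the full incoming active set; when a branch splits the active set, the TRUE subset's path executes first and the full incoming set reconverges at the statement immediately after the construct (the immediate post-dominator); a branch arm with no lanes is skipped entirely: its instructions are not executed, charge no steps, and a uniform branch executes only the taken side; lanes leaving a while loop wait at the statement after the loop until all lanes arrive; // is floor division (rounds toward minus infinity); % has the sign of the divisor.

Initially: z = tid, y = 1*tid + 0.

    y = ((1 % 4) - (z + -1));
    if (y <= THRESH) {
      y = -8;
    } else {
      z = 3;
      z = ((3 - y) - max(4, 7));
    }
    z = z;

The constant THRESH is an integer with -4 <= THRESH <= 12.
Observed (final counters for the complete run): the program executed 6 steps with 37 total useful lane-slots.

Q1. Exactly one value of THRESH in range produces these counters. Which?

Answer: THRESH = -3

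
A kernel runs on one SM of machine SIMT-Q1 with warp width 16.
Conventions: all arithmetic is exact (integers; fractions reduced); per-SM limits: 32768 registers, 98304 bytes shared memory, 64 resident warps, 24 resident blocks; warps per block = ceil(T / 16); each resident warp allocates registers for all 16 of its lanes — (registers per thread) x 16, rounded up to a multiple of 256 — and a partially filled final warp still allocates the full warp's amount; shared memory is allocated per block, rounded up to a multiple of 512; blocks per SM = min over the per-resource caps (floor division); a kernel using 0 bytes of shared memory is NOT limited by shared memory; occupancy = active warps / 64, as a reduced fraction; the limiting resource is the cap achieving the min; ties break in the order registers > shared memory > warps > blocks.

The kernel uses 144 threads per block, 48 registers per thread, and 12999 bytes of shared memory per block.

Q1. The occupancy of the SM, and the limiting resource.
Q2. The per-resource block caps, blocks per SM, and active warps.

Answer: occupancy 9/16, limited by registers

registers: 4 blocks
shared memory: 7 blocks
warps: 7 blocks
blocks: 24 blocks

Answer: 4 blocks, 36 active warps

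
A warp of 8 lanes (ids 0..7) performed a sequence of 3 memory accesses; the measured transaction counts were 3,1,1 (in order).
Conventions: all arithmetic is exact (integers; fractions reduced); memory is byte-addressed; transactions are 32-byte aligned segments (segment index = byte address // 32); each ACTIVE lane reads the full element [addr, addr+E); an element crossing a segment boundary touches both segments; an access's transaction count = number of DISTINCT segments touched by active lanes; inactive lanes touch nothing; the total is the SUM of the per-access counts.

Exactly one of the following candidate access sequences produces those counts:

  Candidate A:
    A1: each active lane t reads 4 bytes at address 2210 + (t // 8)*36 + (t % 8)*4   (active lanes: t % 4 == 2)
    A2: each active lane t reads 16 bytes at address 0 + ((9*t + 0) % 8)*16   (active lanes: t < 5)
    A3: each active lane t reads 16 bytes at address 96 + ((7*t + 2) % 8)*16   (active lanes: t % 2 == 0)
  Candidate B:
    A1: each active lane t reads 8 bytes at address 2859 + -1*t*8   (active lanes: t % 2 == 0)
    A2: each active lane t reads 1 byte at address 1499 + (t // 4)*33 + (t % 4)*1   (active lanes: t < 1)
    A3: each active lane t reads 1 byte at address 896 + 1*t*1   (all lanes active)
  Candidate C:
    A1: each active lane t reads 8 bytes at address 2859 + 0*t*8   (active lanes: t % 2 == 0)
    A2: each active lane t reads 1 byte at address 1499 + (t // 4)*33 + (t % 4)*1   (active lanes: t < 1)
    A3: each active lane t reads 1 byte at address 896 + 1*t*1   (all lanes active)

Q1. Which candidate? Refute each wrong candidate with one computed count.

A: A1 gives 1 transaction, not 3
C: A1 gives 1 transaction, not 3
B: all counts match (3,1,1)

Answer: B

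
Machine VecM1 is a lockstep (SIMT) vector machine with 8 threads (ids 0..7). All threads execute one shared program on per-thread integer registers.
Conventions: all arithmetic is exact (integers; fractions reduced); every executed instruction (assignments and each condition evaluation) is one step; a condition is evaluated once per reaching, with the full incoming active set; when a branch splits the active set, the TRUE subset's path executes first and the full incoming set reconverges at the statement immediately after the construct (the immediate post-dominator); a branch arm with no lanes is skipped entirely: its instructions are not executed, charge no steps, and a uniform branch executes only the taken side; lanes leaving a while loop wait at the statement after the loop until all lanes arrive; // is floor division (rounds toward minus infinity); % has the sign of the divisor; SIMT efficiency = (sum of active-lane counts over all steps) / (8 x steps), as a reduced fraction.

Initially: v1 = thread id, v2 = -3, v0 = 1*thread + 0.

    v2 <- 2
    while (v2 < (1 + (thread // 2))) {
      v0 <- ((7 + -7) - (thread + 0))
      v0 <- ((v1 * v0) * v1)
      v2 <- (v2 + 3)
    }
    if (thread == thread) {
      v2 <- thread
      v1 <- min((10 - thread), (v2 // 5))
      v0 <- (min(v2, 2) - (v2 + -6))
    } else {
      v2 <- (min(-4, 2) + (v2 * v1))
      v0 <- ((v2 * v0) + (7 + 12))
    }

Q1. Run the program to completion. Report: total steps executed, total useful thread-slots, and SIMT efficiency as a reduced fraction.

Answer: 10 steps, 64 useful, 4/5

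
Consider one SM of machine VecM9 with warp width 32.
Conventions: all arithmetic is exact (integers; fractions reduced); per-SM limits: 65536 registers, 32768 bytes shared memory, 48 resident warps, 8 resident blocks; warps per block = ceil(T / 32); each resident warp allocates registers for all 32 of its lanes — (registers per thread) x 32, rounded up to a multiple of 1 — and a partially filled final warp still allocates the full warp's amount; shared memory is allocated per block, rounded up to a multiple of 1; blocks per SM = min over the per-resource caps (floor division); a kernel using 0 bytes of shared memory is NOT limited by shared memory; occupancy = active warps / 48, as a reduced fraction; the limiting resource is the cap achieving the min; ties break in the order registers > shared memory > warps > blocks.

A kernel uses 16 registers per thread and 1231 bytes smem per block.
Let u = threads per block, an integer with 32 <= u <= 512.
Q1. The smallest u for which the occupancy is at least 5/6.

Answer: u = 129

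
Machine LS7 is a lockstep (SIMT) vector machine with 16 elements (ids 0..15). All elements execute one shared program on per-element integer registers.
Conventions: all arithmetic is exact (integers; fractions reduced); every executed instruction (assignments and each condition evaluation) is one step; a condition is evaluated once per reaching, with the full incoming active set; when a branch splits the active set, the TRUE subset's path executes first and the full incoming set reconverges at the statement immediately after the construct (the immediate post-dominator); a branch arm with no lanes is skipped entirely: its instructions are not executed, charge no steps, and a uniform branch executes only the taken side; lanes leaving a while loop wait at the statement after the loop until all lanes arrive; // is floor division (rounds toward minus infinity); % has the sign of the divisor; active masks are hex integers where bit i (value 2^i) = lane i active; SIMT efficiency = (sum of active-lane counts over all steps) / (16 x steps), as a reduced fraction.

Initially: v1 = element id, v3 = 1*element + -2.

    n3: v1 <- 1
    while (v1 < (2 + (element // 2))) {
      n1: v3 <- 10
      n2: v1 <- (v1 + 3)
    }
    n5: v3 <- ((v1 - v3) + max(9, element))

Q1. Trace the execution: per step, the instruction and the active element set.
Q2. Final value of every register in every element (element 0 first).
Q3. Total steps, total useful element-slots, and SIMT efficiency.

step 0: v1 <- 1                      0xffff
step 1: eval (v1 < (2 + (element // 2))) 0xffff
step 2: v3 <- 10                     0xffff
step 3: v1 <- (v1 + 3)               0xffff
step 4: eval (v1 < (2 + (element // 2))) 0xffff
step 5: v3 <- 10                     0xffc0
step 6: v1 <- (v1 + 3)               0xffc0
step 7: eval (v1 < (2 + (element // 2))) 0xffc0
step 8: v3 <- 10                     0xf000
step 9: v1 <- (v1 + 3)               0xf000
step 10: eval (v1 < (2 + (element // 2))) 0xf000
step 11: v3 <- ((v1 - v3) + max(9, element)) 0xffff

Answer: 12 steps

v1: 4,4,4,4,4,4,7,7,7,7,7,7,10,10,10,10
v3: 3,3,3,3,3,3,6,6,6,6,7,8,12,13,14,15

steps = 12; useful = 138; efficiency = 138/192 = 23/32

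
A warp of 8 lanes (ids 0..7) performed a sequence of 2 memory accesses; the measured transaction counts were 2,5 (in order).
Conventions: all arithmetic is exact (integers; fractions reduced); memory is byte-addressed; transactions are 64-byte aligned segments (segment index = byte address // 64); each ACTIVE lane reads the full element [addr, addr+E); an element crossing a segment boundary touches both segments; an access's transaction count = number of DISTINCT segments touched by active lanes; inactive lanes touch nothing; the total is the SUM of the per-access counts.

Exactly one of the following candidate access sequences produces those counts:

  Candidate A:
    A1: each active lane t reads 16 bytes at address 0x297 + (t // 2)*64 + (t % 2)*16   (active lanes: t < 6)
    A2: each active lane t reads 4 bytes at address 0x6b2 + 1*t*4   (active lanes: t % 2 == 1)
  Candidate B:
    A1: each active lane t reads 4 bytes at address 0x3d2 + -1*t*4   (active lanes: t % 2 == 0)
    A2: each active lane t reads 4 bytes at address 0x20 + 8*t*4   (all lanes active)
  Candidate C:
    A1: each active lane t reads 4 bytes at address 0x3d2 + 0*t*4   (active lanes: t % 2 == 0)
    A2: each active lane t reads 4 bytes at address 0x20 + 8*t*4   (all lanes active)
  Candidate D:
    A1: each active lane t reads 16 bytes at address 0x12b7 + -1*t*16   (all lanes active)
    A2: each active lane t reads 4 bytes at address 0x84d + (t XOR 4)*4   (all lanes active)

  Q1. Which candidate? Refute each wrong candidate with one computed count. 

A: A1 gives 3 transactions, not 2
C: A1 gives 1 transaction, not 2
D: A1 gives 3 transactions, not 2
B: all counts match (2,5)

Answer: B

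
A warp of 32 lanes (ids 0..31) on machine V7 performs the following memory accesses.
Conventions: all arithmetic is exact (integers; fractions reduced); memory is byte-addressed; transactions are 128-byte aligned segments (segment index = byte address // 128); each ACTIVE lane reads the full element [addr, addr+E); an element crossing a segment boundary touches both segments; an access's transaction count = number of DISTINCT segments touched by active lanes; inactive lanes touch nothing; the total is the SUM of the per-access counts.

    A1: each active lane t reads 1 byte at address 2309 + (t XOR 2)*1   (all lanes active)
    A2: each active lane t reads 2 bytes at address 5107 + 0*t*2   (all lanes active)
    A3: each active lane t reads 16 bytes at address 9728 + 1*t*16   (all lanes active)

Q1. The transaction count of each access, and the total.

A1: 1 transaction
A2: 1 transaction
A3: 4 transactions

Answer: 1,1,4; total 6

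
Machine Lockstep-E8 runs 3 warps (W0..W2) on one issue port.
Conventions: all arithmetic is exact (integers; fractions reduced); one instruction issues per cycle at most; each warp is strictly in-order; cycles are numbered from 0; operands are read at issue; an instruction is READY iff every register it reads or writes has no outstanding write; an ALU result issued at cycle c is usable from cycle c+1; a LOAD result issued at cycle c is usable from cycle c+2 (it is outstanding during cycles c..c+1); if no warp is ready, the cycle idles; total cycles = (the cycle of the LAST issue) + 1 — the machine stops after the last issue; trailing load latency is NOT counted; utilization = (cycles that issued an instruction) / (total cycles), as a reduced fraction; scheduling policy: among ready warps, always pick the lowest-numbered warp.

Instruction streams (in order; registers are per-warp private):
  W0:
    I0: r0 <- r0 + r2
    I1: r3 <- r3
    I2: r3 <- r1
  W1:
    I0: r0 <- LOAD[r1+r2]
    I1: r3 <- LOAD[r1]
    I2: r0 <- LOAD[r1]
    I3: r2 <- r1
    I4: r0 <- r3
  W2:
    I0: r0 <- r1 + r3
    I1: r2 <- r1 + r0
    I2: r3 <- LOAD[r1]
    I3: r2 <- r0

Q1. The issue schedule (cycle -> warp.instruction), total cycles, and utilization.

cycle 0: W0.I0
cycle 1: W0.I1
cycle 2: W0.I2
cycle 3: W1.I0
cycle 4: W1.I1
cycle 5: W1.I2
cycle 6: W1.I3
cycle 7: W1.I4
cycle 8: W2.I0
cycle 9: W2.I1
cycle 10: W2.I2
cycle 11: W2.I3

Answer: 12 cycles, utilization 1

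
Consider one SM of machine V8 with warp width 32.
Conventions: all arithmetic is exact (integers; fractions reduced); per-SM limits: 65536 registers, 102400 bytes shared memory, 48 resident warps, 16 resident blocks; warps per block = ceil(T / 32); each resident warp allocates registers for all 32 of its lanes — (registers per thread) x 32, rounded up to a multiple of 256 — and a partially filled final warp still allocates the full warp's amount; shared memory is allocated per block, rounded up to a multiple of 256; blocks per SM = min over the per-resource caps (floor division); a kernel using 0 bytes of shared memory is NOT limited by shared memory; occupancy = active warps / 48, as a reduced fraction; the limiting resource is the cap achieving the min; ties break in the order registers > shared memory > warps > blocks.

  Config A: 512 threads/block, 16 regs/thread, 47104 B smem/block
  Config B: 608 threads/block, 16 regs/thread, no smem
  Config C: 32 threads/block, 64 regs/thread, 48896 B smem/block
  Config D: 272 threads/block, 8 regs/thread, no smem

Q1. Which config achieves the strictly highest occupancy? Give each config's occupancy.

occupancies: A 2/3, B 19/24, C 1/24, D 15/16

Answer: D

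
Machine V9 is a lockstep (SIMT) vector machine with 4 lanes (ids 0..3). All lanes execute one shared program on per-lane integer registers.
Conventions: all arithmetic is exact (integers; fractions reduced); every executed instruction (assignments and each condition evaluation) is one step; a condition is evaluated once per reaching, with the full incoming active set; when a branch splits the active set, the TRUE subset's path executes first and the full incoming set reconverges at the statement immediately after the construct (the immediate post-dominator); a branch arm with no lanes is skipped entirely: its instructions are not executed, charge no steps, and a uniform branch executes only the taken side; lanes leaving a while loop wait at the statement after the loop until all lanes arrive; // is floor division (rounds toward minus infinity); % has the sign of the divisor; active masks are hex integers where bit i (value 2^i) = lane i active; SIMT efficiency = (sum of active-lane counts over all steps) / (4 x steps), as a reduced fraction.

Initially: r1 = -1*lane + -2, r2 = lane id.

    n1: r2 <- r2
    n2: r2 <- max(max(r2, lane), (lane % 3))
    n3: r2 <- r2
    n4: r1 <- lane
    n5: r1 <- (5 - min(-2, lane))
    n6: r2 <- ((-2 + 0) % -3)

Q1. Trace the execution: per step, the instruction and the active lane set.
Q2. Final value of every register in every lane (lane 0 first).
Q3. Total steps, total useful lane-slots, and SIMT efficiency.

step 0: r2 <- r2                     0xf
step 1: r2 <- max(max(r2, lane), (lane % 3)) 0xf
step 2: r2 <- r2                     0xf
step 3: r1 <- lane                   0xf
step 4: r1 <- (5 - min(-2, lane))    0xf
step 5: r2 <- ((-2 + 0) % -3)        0xf

Answer: 6 steps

r1: 7,7,7,7
r2: -2,-2,-2,-2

steps = 6; useful = 24; efficiency = 24/24 = 1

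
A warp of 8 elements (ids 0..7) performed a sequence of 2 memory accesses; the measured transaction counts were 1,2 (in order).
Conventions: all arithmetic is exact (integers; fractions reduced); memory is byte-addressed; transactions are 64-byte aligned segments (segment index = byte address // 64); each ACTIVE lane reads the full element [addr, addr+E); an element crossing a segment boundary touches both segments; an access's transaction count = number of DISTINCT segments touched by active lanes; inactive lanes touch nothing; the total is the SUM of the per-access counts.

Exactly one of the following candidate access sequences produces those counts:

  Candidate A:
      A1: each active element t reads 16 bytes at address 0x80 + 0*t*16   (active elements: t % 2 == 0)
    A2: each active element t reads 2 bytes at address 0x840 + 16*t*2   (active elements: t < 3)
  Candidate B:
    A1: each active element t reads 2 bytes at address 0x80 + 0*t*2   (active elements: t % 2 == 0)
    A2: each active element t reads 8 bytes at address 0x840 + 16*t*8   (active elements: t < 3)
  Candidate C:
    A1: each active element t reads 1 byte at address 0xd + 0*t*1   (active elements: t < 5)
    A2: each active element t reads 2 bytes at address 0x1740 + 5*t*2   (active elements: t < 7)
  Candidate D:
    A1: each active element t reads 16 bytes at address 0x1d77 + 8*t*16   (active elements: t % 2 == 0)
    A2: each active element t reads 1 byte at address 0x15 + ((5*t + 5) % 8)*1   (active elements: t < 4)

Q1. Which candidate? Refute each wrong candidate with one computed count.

B: A2 gives 3 transactions, not 2
C: A2 gives 1 transaction, not 2
D: A1 gives 8 transactions, not 1
A: all counts match (1,2)

Answer: A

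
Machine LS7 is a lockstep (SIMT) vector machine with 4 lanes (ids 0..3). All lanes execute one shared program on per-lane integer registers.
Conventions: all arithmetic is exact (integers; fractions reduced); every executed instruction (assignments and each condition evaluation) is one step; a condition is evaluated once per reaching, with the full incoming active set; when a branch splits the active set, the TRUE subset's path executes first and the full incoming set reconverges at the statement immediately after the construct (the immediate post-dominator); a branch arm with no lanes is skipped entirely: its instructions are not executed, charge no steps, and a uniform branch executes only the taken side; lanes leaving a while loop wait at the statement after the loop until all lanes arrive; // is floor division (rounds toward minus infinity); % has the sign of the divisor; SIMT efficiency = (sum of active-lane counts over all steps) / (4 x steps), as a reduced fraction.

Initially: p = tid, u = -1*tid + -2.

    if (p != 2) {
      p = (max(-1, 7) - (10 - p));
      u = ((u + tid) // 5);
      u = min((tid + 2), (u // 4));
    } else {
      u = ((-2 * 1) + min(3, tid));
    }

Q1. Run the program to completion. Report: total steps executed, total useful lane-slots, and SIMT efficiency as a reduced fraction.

Answer: 5 steps, 14 useful, 7/10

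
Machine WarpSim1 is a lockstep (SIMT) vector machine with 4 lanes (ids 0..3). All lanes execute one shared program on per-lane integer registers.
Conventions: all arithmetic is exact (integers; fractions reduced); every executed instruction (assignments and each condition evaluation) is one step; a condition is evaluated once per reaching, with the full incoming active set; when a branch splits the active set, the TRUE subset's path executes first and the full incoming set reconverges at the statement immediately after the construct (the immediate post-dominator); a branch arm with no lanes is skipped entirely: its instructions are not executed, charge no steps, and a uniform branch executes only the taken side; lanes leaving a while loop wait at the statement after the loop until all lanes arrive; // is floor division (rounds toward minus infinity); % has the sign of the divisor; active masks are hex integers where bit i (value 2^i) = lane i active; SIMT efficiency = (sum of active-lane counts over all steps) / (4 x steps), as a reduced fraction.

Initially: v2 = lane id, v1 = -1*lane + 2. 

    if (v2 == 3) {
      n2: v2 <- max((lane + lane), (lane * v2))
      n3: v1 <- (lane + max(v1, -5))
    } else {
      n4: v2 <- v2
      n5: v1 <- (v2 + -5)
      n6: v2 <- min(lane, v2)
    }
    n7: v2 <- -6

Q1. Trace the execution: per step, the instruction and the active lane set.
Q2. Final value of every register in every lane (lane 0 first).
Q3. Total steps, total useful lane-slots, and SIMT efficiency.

step 0: eval (v2 == 3)               0xf
step 1: v2 <- max((lane + lane), (lane * v2)) 0x8
step 2: v1 <- (lane + max(v1, -5))   0x8
step 3: v2 <- v2                     0x7
step 4: v1 <- (v2 + -5)              0x7
step 5: v2 <- min(lane, v2)          0x7
step 6: v2 <- -6                     0xf

Answer: 7 steps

v2: -6,-6,-6,-6
v1: -5,-4,-3,2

steps = 7; useful = 19; efficiency = 19/28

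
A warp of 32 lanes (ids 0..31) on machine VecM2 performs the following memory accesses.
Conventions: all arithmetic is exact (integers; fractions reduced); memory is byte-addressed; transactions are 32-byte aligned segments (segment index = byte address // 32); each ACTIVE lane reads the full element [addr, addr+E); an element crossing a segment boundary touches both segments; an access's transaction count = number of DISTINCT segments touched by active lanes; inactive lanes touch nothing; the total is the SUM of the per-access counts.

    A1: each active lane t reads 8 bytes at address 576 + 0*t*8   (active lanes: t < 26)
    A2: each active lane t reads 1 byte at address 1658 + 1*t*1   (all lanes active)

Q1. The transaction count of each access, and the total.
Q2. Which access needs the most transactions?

A1: 1 transaction
A2: 2 transactions

Answer: 1,2; total 3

Answer: A2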